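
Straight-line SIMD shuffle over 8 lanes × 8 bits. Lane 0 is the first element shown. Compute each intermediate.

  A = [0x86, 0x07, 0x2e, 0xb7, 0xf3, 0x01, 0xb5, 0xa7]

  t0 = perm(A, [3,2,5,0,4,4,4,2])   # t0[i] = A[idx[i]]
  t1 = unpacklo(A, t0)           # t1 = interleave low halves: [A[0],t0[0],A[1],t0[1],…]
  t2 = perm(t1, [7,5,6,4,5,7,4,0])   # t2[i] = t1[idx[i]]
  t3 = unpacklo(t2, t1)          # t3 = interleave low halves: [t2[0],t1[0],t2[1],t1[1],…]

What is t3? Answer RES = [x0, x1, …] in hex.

RES = [0x86, 0x86, 0x01, 0xb7, 0xb7, 0x07, 0x2e, 0x2e]

  t0: b7 2e 01 86 f3 f3 f3 2e
  t1: 86 b7 07 2e 2e 01 b7 86
  t2: 86 01 b7 2e 01 86 2e 86
  t3: 86 86 01 b7 b7 07 2e 2e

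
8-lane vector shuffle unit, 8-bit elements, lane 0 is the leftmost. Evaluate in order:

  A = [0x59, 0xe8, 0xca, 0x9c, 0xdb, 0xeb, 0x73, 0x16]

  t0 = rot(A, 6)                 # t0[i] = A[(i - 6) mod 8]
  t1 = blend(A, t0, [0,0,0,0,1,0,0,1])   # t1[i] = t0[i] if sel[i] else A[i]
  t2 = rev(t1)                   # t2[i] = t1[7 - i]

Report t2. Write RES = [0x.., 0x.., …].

RES = [ 0xe8  0x73  0xeb  0x73  0x9c  0xca  0xe8  0x59 ]

  t0: ca 9c db eb 73 16 59 e8
  t1: 59 e8 ca 9c 73 eb 73 e8
  t2: e8 73 eb 73 9c ca e8 59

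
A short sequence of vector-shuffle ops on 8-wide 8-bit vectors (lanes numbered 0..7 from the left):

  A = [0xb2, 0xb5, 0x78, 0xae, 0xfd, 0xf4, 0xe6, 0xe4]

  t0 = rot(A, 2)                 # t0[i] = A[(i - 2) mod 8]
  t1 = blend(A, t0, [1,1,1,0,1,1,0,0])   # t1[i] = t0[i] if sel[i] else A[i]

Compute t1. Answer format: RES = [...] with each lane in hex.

RES = [ 0xe6  0xe4  0xb2  0xae  0x78  0xae  0xe6  0xe4 ]

  t0: e6 e4 b2 b5 78 ae fd f4
  t1: e6 e4 b2 ae 78 ae e6 e4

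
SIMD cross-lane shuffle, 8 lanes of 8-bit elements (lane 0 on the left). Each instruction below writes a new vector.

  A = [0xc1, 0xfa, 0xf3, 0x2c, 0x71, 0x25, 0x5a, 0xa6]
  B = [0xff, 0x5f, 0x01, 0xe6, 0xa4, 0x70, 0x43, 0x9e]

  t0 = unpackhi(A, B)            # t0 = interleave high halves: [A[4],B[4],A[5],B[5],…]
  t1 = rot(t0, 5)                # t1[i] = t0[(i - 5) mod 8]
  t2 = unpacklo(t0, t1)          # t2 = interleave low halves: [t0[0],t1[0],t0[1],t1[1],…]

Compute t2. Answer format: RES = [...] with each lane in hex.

RES = [ 0x71  0x70  0xa4  0x5a  0x25  0x43  0x70  0xa6 ]

→ t0 |71|a4|25|70|5a|43|a6|9e|
→ t1 |70|5a|43|a6|9e|71|a4|25|
→ t2 |71|70|a4|5a|25|43|70|a6|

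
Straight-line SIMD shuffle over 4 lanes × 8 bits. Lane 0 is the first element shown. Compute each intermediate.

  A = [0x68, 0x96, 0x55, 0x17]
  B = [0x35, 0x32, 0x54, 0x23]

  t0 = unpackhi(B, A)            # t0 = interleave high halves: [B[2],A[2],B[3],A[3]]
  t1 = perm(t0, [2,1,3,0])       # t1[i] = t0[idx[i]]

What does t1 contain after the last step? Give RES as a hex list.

→ t0 |54|55|23|17|
→ t1 |23|55|17|54|

RES = [0x23, 0x55, 0x17, 0x54]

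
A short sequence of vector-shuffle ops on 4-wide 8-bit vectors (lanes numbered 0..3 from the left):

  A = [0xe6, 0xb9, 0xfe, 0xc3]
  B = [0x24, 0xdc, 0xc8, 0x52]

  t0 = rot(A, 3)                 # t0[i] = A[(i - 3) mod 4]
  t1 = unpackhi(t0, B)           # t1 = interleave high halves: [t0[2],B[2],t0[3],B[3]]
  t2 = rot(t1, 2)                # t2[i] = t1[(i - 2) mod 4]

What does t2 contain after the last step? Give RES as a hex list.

t0 = [0xb9, 0xfe, 0xc3, 0xe6]
t1 = [0xc3, 0xc8, 0xe6, 0x52]
t2 = [0xe6, 0x52, 0xc3, 0xc8]

RES = [ 0xe6  0x52  0xc3  0xc8 ]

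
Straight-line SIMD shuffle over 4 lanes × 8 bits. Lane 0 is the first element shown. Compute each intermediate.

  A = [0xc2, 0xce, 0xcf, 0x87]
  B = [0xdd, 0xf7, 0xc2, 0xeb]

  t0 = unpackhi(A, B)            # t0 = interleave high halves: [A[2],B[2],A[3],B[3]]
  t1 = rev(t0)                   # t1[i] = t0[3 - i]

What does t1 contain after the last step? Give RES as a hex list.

RES = [ 0xeb  0x87  0xc2  0xcf ]

→ t0 |cf|c2|87|eb|
→ t1 |eb|87|c2|cf|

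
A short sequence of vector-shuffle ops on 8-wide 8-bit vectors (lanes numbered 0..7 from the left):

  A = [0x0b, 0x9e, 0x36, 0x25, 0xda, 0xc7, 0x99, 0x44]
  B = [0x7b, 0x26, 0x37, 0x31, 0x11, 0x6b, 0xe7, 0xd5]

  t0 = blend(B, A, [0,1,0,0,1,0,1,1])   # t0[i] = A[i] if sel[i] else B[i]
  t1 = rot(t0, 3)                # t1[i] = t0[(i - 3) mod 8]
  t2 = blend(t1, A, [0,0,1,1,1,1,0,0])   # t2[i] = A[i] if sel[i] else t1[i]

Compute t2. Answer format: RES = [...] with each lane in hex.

  t0: 7b 9e 37 31 da 6b 99 44
  t1: 6b 99 44 7b 9e 37 31 da
  t2: 6b 99 36 25 da c7 31 da

RES = [0x6b, 0x99, 0x36, 0x25, 0xda, 0xc7, 0x31, 0xda]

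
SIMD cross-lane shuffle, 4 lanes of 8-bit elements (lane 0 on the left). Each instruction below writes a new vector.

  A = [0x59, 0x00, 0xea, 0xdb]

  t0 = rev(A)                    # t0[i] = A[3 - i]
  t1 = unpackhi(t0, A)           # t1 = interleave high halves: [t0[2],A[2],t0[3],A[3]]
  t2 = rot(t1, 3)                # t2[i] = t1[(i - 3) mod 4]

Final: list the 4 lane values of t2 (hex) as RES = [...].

t0 = [0xdb, 0xea, 0x00, 0x59]
t1 = [0x00, 0xea, 0x59, 0xdb]
t2 = [0xea, 0x59, 0xdb, 0x00]

RES = [0xea, 0x59, 0xdb, 0x00]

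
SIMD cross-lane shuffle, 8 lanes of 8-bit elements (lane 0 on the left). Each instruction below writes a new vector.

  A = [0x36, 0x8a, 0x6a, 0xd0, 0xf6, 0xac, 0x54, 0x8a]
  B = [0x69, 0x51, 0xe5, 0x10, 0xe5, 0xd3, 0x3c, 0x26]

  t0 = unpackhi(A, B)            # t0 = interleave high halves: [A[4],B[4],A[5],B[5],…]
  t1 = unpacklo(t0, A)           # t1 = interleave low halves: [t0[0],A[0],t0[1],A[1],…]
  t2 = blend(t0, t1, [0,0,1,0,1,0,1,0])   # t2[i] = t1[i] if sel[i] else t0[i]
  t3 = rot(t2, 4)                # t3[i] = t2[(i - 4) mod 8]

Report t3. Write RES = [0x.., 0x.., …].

→ t0 |f6|e5|ac|d3|54|3c|8a|26|
→ t1 |f6|36|e5|8a|ac|6a|d3|d0|
→ t2 |f6|e5|e5|d3|ac|3c|d3|26|
→ t3 |ac|3c|d3|26|f6|e5|e5|d3|

RES = [0xac, 0x3c, 0xd3, 0x26, 0xf6, 0xe5, 0xe5, 0xd3]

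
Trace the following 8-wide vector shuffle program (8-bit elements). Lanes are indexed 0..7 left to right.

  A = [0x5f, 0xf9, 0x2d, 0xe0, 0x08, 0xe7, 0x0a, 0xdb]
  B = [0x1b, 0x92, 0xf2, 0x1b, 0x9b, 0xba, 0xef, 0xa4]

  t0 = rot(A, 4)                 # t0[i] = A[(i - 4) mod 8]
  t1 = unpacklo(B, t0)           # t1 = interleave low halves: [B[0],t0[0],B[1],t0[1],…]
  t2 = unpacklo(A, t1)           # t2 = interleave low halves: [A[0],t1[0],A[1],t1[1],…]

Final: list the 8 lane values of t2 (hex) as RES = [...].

  t0: 08 e7 0a db 5f f9 2d e0
  t1: 1b 08 92 e7 f2 0a 1b db
  t2: 5f 1b f9 08 2d 92 e0 e7

RES = [ 0x5f  0x1b  0xf9  0x08  0x2d  0x92  0xe0  0xe7 ]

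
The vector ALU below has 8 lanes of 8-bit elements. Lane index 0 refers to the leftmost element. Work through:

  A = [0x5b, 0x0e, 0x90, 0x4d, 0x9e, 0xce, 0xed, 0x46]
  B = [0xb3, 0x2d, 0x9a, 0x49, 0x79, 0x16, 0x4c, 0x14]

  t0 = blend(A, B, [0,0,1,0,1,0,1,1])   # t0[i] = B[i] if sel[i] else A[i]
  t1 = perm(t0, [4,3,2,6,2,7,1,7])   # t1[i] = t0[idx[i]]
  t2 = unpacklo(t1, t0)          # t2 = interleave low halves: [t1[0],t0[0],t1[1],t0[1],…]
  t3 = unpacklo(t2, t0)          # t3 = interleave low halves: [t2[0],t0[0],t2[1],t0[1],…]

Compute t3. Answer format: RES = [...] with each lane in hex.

t0 = [0x5b, 0x0e, 0x9a, 0x4d, 0x79, 0xce, 0x4c, 0x14]
t1 = [0x79, 0x4d, 0x9a, 0x4c, 0x9a, 0x14, 0x0e, 0x14]
t2 = [0x79, 0x5b, 0x4d, 0x0e, 0x9a, 0x9a, 0x4c, 0x4d]
t3 = [0x79, 0x5b, 0x5b, 0x0e, 0x4d, 0x9a, 0x0e, 0x4d]

RES = [0x79, 0x5b, 0x5b, 0x0e, 0x4d, 0x9a, 0x0e, 0x4d]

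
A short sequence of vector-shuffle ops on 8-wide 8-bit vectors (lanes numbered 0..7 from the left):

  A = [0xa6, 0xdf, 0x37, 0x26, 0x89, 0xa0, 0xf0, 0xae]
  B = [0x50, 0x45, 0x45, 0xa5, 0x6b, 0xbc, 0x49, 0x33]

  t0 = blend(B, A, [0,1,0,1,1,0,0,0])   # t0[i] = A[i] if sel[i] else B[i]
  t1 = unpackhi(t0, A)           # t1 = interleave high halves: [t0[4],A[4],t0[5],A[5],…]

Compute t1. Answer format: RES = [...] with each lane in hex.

  t0: 50 df 45 26 89 bc 49 33
  t1: 89 89 bc a0 49 f0 33 ae

RES = [ 0x89  0x89  0xbc  0xa0  0x49  0xf0  0x33  0xae ]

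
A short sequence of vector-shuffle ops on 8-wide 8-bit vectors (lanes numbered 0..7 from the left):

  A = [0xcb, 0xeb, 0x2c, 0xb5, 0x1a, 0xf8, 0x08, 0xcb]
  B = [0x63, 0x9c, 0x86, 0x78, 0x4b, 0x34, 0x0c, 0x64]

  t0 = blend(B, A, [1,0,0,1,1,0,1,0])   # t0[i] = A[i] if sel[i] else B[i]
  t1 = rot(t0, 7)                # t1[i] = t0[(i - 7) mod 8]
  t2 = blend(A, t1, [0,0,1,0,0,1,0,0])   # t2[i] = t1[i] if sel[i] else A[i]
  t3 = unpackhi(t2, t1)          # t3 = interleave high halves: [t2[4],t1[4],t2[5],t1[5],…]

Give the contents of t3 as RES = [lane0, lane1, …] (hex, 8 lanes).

  t0: cb 9c 86 b5 1a 34 08 64
  t1: 9c 86 b5 1a 34 08 64 cb
  t2: cb eb b5 b5 1a 08 08 cb
  t3: 1a 34 08 08 08 64 cb cb

RES = [0x1a, 0x34, 0x08, 0x08, 0x08, 0x64, 0xcb, 0xcb]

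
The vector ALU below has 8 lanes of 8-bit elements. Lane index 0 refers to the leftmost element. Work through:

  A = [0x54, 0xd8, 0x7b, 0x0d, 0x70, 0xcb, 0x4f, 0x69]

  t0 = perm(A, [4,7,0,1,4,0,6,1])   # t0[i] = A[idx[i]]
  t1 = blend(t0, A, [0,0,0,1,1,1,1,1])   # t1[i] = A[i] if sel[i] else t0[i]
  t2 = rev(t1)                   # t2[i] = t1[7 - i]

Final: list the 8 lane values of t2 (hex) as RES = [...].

RES = [ 0x69  0x4f  0xcb  0x70  0x0d  0x54  0x69  0x70 ]

  t0: 70 69 54 d8 70 54 4f d8
  t1: 70 69 54 0d 70 cb 4f 69
  t2: 69 4f cb 70 0d 54 69 70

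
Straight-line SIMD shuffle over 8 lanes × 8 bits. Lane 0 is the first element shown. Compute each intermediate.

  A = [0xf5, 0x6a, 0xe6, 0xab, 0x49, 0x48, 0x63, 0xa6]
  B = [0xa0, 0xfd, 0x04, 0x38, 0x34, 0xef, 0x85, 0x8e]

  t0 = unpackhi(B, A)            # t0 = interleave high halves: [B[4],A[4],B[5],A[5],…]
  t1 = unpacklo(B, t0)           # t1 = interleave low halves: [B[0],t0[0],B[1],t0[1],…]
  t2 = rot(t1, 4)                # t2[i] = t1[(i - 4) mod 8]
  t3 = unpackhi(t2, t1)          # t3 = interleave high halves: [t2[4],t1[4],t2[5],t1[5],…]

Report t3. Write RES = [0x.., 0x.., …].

→ t0 |34|49|ef|48|85|63|8e|a6|
→ t1 |a0|34|fd|49|04|ef|38|48|
→ t2 |04|ef|38|48|a0|34|fd|49|
→ t3 |a0|04|34|ef|fd|38|49|48|

RES = [0xa0, 0x04, 0x34, 0xef, 0xfd, 0x38, 0x49, 0x48]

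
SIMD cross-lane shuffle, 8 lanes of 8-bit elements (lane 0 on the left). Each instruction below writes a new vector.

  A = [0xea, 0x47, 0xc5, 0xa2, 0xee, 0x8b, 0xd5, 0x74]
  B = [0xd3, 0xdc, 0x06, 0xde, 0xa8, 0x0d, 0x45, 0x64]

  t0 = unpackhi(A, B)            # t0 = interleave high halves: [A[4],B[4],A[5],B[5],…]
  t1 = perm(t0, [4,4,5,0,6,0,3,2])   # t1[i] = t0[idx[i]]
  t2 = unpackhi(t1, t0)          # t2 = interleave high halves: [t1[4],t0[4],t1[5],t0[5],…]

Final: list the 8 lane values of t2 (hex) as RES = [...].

→ t0 |ee|a8|8b|0d|d5|45|74|64|
→ t1 |d5|d5|45|ee|74|ee|0d|8b|
→ t2 |74|d5|ee|45|0d|74|8b|64|

RES = [0x74, 0xd5, 0xee, 0x45, 0x0d, 0x74, 0x8b, 0x64]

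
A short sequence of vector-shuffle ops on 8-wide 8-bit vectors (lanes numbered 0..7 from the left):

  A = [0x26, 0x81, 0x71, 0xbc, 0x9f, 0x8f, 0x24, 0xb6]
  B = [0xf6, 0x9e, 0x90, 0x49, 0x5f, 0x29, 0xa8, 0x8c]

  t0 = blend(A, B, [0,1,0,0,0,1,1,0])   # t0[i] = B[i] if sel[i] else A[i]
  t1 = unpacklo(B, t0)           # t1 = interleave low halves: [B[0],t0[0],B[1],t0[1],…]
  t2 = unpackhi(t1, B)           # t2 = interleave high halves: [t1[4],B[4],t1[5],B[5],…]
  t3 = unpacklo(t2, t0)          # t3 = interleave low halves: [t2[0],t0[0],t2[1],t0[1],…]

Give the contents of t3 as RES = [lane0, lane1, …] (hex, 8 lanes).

RES = [0x90, 0x26, 0x5f, 0x9e, 0x71, 0x71, 0x29, 0xbc]

t0 = [0x26, 0x9e, 0x71, 0xbc, 0x9f, 0x29, 0xa8, 0xb6]
t1 = [0xf6, 0x26, 0x9e, 0x9e, 0x90, 0x71, 0x49, 0xbc]
t2 = [0x90, 0x5f, 0x71, 0x29, 0x49, 0xa8, 0xbc, 0x8c]
t3 = [0x90, 0x26, 0x5f, 0x9e, 0x71, 0x71, 0x29, 0xbc]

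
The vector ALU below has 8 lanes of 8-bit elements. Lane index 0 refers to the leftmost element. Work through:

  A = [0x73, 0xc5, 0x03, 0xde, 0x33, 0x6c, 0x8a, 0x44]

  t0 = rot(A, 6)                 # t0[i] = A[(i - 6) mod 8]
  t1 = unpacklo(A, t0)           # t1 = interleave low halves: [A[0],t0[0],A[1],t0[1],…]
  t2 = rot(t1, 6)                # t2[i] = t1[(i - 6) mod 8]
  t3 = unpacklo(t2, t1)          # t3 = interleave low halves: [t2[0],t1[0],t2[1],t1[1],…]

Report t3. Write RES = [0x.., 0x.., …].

RES = [ 0xc5  0x73  0xde  0x03  0x03  0xc5  0x33  0xde ]

  t0: 03 de 33 6c 8a 44 73 c5
  t1: 73 03 c5 de 03 33 de 6c
  t2: c5 de 03 33 de 6c 73 03
  t3: c5 73 de 03 03 c5 33 de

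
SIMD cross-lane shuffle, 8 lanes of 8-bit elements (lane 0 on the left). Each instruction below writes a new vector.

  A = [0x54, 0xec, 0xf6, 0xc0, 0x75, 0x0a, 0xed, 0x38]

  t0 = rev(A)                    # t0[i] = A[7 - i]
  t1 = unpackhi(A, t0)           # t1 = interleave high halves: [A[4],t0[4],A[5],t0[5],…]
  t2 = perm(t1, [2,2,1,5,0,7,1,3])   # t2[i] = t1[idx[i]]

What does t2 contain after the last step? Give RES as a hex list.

t0 = [0x38, 0xed, 0x0a, 0x75, 0xc0, 0xf6, 0xec, 0x54]
t1 = [0x75, 0xc0, 0x0a, 0xf6, 0xed, 0xec, 0x38, 0x54]
t2 = [0x0a, 0x0a, 0xc0, 0xec, 0x75, 0x54, 0xc0, 0xf6]

RES = [ 0x0a  0x0a  0xc0  0xec  0x75  0x54  0xc0  0xf6 ]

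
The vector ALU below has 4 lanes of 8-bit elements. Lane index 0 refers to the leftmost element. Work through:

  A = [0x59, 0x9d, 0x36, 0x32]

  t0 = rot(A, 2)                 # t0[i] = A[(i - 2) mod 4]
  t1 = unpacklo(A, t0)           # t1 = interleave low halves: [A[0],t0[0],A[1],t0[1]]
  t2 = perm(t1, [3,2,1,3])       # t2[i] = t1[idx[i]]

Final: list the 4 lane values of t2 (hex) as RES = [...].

RES = [0x32, 0x9d, 0x36, 0x32]

→ t0 |36|32|59|9d|
→ t1 |59|36|9d|32|
→ t2 |32|9d|36|32|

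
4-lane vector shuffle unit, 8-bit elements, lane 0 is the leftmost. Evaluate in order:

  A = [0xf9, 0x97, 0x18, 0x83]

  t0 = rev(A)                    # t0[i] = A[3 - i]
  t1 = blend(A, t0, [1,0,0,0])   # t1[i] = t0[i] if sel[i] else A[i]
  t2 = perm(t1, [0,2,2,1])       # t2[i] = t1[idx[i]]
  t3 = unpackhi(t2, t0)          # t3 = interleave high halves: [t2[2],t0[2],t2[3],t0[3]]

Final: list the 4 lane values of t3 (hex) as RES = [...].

RES = [ 0x18  0x97  0x97  0xf9 ]

t0 = [0x83, 0x18, 0x97, 0xf9]
t1 = [0x83, 0x97, 0x18, 0x83]
t2 = [0x83, 0x18, 0x18, 0x97]
t3 = [0x18, 0x97, 0x97, 0xf9]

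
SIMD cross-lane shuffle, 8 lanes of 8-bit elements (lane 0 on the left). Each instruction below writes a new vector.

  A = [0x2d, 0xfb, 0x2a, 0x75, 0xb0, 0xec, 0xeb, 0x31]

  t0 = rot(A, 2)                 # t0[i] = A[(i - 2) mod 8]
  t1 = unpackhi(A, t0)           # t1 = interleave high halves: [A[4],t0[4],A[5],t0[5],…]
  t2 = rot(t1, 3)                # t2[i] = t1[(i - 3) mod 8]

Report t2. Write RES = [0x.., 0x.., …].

t0 = [0xeb, 0x31, 0x2d, 0xfb, 0x2a, 0x75, 0xb0, 0xec]
t1 = [0xb0, 0x2a, 0xec, 0x75, 0xeb, 0xb0, 0x31, 0xec]
t2 = [0xb0, 0x31, 0xec, 0xb0, 0x2a, 0xec, 0x75, 0xeb]

RES = [0xb0, 0x31, 0xec, 0xb0, 0x2a, 0xec, 0x75, 0xeb]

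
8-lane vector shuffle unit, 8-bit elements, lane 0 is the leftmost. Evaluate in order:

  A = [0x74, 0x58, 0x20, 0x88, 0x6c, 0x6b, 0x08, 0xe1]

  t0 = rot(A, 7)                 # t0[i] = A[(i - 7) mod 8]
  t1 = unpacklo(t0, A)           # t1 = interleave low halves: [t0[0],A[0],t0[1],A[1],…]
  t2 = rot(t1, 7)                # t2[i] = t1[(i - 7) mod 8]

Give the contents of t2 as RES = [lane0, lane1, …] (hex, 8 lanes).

  t0: 58 20 88 6c 6b 08 e1 74
  t1: 58 74 20 58 88 20 6c 88
  t2: 74 20 58 88 20 6c 88 58

RES = [0x74, 0x20, 0x58, 0x88, 0x20, 0x6c, 0x88, 0x58]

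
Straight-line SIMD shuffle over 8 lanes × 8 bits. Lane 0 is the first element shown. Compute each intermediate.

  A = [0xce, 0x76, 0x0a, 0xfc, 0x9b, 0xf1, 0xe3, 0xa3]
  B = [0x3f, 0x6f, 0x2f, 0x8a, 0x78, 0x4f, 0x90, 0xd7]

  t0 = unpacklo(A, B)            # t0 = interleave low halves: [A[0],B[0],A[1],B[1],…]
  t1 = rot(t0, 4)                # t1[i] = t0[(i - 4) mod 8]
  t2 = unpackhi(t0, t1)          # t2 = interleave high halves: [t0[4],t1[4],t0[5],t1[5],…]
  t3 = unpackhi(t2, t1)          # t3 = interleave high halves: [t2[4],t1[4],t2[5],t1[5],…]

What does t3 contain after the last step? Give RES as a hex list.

RES = [ 0xfc  0xce  0x76  0x3f  0x8a  0x76  0x6f  0x6f ]

  t0: ce 3f 76 6f 0a 2f fc 8a
  t1: 0a 2f fc 8a ce 3f 76 6f
  t2: 0a ce 2f 3f fc 76 8a 6f
  t3: fc ce 76 3f 8a 76 6f 6f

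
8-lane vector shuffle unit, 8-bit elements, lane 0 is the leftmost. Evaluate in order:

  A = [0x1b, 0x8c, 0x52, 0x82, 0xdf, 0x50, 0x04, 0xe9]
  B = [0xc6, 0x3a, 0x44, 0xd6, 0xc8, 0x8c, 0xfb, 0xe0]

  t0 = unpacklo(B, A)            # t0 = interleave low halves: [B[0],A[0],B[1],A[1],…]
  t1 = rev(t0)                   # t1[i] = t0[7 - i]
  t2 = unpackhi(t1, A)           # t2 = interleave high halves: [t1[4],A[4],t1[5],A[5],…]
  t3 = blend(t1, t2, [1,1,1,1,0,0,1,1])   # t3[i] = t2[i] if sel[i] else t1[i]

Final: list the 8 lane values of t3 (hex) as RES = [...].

RES = [0x8c, 0xdf, 0x3a, 0x50, 0x8c, 0x3a, 0xc6, 0xe9]

t0 = [0xc6, 0x1b, 0x3a, 0x8c, 0x44, 0x52, 0xd6, 0x82]
t1 = [0x82, 0xd6, 0x52, 0x44, 0x8c, 0x3a, 0x1b, 0xc6]
t2 = [0x8c, 0xdf, 0x3a, 0x50, 0x1b, 0x04, 0xc6, 0xe9]
t3 = [0x8c, 0xdf, 0x3a, 0x50, 0x8c, 0x3a, 0xc6, 0xe9]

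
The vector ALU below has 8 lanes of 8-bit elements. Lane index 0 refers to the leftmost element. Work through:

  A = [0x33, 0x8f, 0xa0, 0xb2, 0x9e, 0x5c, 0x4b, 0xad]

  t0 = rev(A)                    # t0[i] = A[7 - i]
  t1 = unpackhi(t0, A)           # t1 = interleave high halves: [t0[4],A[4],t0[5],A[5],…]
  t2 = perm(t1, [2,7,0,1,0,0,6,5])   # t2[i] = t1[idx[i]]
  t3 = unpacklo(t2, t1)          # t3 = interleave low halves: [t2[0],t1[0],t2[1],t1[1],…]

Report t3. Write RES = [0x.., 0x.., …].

→ t0 |ad|4b|5c|9e|b2|a0|8f|33|
→ t1 |b2|9e|a0|5c|8f|4b|33|ad|
→ t2 |a0|ad|b2|9e|b2|b2|33|4b|
→ t3 |a0|b2|ad|9e|b2|a0|9e|5c|

RES = [ 0xa0  0xb2  0xad  0x9e  0xb2  0xa0  0x9e  0x5c ]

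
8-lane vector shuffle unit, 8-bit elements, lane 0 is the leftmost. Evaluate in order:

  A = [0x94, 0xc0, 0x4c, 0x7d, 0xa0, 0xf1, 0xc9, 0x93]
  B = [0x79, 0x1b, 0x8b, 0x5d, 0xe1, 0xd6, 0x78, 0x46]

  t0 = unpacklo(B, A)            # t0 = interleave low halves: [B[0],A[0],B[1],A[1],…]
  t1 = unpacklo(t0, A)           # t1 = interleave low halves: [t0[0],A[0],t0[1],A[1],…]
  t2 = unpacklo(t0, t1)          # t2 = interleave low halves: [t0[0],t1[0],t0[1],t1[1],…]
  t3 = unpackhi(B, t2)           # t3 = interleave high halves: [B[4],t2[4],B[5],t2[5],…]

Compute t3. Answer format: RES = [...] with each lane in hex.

→ t0 |79|94|1b|c0|8b|4c|5d|7d|
→ t1 |79|94|94|c0|1b|4c|c0|7d|
→ t2 |79|79|94|94|1b|94|c0|c0|
→ t3 |e1|1b|d6|94|78|c0|46|c0|

RES = [ 0xe1  0x1b  0xd6  0x94  0x78  0xc0  0x46  0xc0 ]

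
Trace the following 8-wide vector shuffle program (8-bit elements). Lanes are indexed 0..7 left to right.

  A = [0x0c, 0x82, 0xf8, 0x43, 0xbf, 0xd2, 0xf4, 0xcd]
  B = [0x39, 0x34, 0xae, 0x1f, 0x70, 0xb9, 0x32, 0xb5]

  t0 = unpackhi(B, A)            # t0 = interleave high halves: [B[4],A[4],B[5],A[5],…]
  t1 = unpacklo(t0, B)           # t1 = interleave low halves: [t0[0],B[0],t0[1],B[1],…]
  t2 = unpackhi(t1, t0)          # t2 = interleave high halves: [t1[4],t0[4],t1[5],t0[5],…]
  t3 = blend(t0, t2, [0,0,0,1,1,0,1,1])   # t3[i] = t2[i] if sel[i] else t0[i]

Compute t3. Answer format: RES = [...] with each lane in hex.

  t0: 70 bf b9 d2 32 f4 b5 cd
  t1: 70 39 bf 34 b9 ae d2 1f
  t2: b9 32 ae f4 d2 b5 1f cd
  t3: 70 bf b9 f4 d2 f4 1f cd

RES = [ 0x70  0xbf  0xb9  0xf4  0xd2  0xf4  0x1f  0xcd ]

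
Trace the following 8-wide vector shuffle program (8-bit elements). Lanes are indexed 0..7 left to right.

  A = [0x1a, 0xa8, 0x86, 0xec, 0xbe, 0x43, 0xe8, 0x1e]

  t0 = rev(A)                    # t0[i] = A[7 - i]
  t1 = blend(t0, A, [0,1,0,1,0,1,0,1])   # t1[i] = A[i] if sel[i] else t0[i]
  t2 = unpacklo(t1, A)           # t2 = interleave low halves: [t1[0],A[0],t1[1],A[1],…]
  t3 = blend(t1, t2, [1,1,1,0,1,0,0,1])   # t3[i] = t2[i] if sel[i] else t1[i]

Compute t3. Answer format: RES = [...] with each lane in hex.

RES = [ 0x1e  0x1a  0xa8  0xec  0x43  0x43  0xa8  0xec ]

t0 = [0x1e, 0xe8, 0x43, 0xbe, 0xec, 0x86, 0xa8, 0x1a]
t1 = [0x1e, 0xa8, 0x43, 0xec, 0xec, 0x43, 0xa8, 0x1e]
t2 = [0x1e, 0x1a, 0xa8, 0xa8, 0x43, 0x86, 0xec, 0xec]
t3 = [0x1e, 0x1a, 0xa8, 0xec, 0x43, 0x43, 0xa8, 0xec]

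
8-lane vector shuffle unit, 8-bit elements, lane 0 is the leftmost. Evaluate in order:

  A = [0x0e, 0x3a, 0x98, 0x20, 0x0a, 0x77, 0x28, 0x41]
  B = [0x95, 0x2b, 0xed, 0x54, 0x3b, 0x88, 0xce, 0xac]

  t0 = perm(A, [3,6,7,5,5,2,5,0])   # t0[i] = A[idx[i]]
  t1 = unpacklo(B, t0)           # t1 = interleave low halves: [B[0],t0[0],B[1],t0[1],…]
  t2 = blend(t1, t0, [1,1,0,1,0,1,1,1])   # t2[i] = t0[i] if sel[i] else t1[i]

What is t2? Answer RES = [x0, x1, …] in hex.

  t0: 20 28 41 77 77 98 77 0e
  t1: 95 20 2b 28 ed 41 54 77
  t2: 20 28 2b 77 ed 98 77 0e

RES = [ 0x20  0x28  0x2b  0x77  0xed  0x98  0x77  0x0e ]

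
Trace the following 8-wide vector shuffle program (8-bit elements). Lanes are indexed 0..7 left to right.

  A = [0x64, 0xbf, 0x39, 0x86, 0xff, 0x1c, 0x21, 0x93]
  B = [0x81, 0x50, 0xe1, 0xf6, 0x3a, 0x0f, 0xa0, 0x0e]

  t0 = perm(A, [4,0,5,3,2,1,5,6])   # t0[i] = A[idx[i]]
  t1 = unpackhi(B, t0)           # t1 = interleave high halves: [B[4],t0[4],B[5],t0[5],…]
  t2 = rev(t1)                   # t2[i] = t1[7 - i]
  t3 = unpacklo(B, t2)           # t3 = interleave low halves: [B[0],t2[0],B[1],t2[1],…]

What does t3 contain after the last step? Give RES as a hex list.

RES = [0x81, 0x21, 0x50, 0x0e, 0xe1, 0x1c, 0xf6, 0xa0]

t0 = [0xff, 0x64, 0x1c, 0x86, 0x39, 0xbf, 0x1c, 0x21]
t1 = [0x3a, 0x39, 0x0f, 0xbf, 0xa0, 0x1c, 0x0e, 0x21]
t2 = [0x21, 0x0e, 0x1c, 0xa0, 0xbf, 0x0f, 0x39, 0x3a]
t3 = [0x81, 0x21, 0x50, 0x0e, 0xe1, 0x1c, 0xf6, 0xa0]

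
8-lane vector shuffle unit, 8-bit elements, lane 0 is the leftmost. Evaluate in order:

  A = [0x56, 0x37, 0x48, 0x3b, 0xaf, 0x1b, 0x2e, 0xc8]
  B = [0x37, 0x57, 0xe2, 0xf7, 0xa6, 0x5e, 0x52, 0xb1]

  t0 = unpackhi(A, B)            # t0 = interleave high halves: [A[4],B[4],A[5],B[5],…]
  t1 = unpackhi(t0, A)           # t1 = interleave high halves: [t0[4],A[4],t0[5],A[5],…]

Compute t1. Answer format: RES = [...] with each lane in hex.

t0 = [0xaf, 0xa6, 0x1b, 0x5e, 0x2e, 0x52, 0xc8, 0xb1]
t1 = [0x2e, 0xaf, 0x52, 0x1b, 0xc8, 0x2e, 0xb1, 0xc8]

RES = [ 0x2e  0xaf  0x52  0x1b  0xc8  0x2e  0xb1  0xc8 ]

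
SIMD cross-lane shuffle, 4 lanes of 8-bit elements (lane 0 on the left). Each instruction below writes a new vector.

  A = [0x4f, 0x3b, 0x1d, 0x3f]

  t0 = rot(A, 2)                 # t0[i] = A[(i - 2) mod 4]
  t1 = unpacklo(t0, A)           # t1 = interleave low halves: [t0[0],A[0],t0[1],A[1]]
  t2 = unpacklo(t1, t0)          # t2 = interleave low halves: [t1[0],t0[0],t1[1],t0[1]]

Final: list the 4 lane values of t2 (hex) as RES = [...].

t0 = [0x1d, 0x3f, 0x4f, 0x3b]
t1 = [0x1d, 0x4f, 0x3f, 0x3b]
t2 = [0x1d, 0x1d, 0x4f, 0x3f]

RES = [0x1d, 0x1d, 0x4f, 0x3f]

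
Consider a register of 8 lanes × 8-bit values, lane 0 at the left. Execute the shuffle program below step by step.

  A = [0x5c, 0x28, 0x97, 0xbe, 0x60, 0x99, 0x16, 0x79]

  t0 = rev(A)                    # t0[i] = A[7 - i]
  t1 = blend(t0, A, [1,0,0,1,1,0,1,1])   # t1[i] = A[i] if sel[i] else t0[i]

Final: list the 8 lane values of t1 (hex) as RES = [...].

t0 = [0x79, 0x16, 0x99, 0x60, 0xbe, 0x97, 0x28, 0x5c]
t1 = [0x5c, 0x16, 0x99, 0xbe, 0x60, 0x97, 0x16, 0x79]

RES = [0x5c, 0x16, 0x99, 0xbe, 0x60, 0x97, 0x16, 0x79]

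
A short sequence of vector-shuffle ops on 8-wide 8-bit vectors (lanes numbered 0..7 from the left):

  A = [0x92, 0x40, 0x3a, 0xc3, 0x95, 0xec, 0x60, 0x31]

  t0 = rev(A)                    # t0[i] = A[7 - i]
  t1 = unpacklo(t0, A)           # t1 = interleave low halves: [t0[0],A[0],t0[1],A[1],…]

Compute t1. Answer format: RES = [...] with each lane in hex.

RES = [0x31, 0x92, 0x60, 0x40, 0xec, 0x3a, 0x95, 0xc3]

  t0: 31 60 ec 95 c3 3a 40 92
  t1: 31 92 60 40 ec 3a 95 c3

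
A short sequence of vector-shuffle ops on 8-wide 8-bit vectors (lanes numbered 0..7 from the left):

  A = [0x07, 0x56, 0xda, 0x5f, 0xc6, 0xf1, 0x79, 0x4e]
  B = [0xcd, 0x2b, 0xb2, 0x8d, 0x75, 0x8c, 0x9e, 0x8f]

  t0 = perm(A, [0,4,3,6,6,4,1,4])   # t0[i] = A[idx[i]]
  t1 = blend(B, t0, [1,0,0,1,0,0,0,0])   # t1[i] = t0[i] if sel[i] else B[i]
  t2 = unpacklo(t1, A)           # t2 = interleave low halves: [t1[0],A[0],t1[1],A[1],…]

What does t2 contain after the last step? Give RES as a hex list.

RES = [ 0x07  0x07  0x2b  0x56  0xb2  0xda  0x79  0x5f ]

t0 = [0x07, 0xc6, 0x5f, 0x79, 0x79, 0xc6, 0x56, 0xc6]
t1 = [0x07, 0x2b, 0xb2, 0x79, 0x75, 0x8c, 0x9e, 0x8f]
t2 = [0x07, 0x07, 0x2b, 0x56, 0xb2, 0xda, 0x79, 0x5f]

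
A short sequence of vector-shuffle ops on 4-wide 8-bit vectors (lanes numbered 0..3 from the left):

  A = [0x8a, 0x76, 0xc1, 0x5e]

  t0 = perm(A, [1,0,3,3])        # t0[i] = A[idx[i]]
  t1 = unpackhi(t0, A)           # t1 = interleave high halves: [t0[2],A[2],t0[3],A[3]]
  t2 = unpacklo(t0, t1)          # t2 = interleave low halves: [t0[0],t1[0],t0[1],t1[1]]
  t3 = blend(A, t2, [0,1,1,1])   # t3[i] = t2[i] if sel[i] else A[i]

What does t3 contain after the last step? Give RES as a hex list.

  t0: 76 8a 5e 5e
  t1: 5e c1 5e 5e
  t2: 76 5e 8a c1
  t3: 8a 5e 8a c1

RES = [ 0x8a  0x5e  0x8a  0xc1 ]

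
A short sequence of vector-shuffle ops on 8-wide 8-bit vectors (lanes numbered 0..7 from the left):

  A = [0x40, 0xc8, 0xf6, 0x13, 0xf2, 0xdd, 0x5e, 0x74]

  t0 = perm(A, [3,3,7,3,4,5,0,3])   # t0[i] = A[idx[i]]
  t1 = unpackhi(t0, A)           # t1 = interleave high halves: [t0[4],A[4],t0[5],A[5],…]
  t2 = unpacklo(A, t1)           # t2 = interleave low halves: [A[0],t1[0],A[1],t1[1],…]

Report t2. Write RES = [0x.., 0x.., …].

RES = [ 0x40  0xf2  0xc8  0xf2  0xf6  0xdd  0x13  0xdd ]

  t0: 13 13 74 13 f2 dd 40 13
  t1: f2 f2 dd dd 40 5e 13 74
  t2: 40 f2 c8 f2 f6 dd 13 dd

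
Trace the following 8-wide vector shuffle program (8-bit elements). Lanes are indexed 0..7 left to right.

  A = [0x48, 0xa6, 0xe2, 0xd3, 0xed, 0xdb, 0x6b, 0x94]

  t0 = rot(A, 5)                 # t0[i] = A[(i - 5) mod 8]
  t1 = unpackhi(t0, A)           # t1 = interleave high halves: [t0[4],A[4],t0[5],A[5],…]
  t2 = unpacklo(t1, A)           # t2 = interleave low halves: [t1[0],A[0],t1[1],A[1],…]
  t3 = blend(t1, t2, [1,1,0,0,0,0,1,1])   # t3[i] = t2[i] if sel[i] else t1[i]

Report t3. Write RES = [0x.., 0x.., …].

RES = [ 0x94  0x48  0x48  0xdb  0xa6  0x6b  0xdb  0xd3 ]

t0 = [0xd3, 0xed, 0xdb, 0x6b, 0x94, 0x48, 0xa6, 0xe2]
t1 = [0x94, 0xed, 0x48, 0xdb, 0xa6, 0x6b, 0xe2, 0x94]
t2 = [0x94, 0x48, 0xed, 0xa6, 0x48, 0xe2, 0xdb, 0xd3]
t3 = [0x94, 0x48, 0x48, 0xdb, 0xa6, 0x6b, 0xdb, 0xd3]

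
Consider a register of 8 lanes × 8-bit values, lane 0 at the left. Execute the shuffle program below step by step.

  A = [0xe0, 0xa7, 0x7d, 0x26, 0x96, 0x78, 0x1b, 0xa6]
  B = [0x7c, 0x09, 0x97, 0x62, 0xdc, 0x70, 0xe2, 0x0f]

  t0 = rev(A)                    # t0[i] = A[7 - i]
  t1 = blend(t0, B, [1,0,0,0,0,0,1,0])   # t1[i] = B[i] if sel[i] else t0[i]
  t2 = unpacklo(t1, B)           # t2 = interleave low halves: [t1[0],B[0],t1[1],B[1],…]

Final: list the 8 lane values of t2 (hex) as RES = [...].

  t0: a6 1b 78 96 26 7d a7 e0
  t1: 7c 1b 78 96 26 7d e2 e0
  t2: 7c 7c 1b 09 78 97 96 62

RES = [0x7c, 0x7c, 0x1b, 0x09, 0x78, 0x97, 0x96, 0x62]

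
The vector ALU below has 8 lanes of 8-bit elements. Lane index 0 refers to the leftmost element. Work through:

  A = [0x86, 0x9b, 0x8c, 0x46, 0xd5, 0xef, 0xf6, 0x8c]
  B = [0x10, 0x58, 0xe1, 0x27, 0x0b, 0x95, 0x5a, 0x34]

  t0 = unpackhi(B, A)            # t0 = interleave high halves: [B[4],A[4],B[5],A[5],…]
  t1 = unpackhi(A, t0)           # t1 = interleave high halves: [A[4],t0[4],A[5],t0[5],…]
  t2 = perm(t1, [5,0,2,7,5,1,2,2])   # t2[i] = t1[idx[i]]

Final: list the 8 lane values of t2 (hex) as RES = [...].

RES = [ 0x34  0xd5  0xef  0x8c  0x34  0x5a  0xef  0xef ]

→ t0 |0b|d5|95|ef|5a|f6|34|8c|
→ t1 |d5|5a|ef|f6|f6|34|8c|8c|
→ t2 |34|d5|ef|8c|34|5a|ef|ef|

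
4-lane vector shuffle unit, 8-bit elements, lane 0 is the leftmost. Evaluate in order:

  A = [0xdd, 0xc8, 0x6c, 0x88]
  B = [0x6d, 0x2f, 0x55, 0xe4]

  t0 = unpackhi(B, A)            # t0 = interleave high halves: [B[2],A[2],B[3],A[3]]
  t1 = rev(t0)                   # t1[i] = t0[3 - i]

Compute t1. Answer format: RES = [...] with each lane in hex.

RES = [ 0x88  0xe4  0x6c  0x55 ]

  t0: 55 6c e4 88
  t1: 88 e4 6c 55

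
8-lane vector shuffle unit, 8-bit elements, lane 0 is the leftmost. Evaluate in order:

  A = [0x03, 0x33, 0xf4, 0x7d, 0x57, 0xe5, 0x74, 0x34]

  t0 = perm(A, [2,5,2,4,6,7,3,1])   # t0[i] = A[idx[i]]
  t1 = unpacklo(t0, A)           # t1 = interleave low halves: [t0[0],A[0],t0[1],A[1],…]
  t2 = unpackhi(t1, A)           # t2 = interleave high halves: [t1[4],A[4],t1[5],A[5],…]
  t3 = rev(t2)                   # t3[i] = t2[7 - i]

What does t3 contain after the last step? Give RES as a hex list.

RES = [0x34, 0x7d, 0x74, 0x57, 0xe5, 0xf4, 0x57, 0xf4]

→ t0 |f4|e5|f4|57|74|34|7d|33|
→ t1 |f4|03|e5|33|f4|f4|57|7d|
→ t2 |f4|57|f4|e5|57|74|7d|34|
→ t3 |34|7d|74|57|e5|f4|57|f4|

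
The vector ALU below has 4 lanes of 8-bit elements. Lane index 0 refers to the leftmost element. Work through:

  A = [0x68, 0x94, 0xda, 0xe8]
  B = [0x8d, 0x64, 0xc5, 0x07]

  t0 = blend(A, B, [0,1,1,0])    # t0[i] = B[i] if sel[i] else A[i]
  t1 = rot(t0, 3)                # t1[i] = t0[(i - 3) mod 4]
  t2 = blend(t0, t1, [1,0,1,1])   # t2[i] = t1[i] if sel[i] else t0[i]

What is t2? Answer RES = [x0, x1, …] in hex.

  t0: 68 64 c5 e8
  t1: 64 c5 e8 68
  t2: 64 64 e8 68

RES = [0x64, 0x64, 0xe8, 0x68]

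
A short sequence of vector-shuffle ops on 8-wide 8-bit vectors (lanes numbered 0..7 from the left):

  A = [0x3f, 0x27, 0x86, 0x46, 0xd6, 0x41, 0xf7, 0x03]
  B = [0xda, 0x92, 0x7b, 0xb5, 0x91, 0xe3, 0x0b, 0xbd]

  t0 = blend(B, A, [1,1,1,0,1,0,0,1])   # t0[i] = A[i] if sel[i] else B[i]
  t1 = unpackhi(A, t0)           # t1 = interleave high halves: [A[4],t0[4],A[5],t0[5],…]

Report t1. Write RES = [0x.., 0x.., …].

  t0: 3f 27 86 b5 d6 e3 0b 03
  t1: d6 d6 41 e3 f7 0b 03 03

RES = [0xd6, 0xd6, 0x41, 0xe3, 0xf7, 0x0b, 0x03, 0x03]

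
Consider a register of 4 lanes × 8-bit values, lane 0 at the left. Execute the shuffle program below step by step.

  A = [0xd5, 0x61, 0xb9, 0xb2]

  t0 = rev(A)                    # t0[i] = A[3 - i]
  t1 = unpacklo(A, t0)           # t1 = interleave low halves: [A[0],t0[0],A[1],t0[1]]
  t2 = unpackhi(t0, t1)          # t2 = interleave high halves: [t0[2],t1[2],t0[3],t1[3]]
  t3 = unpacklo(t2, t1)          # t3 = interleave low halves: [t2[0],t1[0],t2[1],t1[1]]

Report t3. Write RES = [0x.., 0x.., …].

RES = [ 0x61  0xd5  0x61  0xb2 ]

  t0: b2 b9 61 d5
  t1: d5 b2 61 b9
  t2: 61 61 d5 b9
  t3: 61 d5 61 b2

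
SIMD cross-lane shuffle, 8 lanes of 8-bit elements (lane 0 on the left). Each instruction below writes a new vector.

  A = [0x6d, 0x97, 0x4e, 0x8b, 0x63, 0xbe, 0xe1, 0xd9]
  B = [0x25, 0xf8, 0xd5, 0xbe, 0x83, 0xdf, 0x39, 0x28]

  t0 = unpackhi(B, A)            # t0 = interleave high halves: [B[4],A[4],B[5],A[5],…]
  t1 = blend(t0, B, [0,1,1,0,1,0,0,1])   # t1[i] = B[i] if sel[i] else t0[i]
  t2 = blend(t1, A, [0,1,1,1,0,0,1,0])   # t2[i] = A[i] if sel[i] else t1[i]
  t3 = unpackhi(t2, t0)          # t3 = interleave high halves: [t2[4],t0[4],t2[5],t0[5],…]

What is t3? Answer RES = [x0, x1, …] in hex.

RES = [ 0x83  0x39  0xe1  0xe1  0xe1  0x28  0x28  0xd9 ]

t0 = [0x83, 0x63, 0xdf, 0xbe, 0x39, 0xe1, 0x28, 0xd9]
t1 = [0x83, 0xf8, 0xd5, 0xbe, 0x83, 0xe1, 0x28, 0x28]
t2 = [0x83, 0x97, 0x4e, 0x8b, 0x83, 0xe1, 0xe1, 0x28]
t3 = [0x83, 0x39, 0xe1, 0xe1, 0xe1, 0x28, 0x28, 0xd9]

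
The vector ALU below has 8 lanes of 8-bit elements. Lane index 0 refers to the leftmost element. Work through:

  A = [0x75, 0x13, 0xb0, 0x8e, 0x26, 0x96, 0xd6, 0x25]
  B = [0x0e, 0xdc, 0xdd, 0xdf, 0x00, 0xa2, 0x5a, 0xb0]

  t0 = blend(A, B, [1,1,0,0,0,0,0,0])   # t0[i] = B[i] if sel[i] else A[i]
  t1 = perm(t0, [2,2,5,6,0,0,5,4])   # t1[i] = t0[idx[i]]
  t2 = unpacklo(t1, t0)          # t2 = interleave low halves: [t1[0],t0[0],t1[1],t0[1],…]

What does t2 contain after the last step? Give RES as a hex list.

RES = [ 0xb0  0x0e  0xb0  0xdc  0x96  0xb0  0xd6  0x8e ]

t0 = [0x0e, 0xdc, 0xb0, 0x8e, 0x26, 0x96, 0xd6, 0x25]
t1 = [0xb0, 0xb0, 0x96, 0xd6, 0x0e, 0x0e, 0x96, 0x26]
t2 = [0xb0, 0x0e, 0xb0, 0xdc, 0x96, 0xb0, 0xd6, 0x8e]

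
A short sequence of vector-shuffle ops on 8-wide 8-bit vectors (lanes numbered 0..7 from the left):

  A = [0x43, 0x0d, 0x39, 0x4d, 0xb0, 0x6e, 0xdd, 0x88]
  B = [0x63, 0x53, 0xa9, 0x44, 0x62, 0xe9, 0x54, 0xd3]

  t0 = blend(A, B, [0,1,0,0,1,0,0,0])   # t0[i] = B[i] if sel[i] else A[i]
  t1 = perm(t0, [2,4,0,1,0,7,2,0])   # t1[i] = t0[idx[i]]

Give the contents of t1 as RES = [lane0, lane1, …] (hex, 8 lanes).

RES = [ 0x39  0x62  0x43  0x53  0x43  0x88  0x39  0x43 ]

→ t0 |43|53|39|4d|62|6e|dd|88|
→ t1 |39|62|43|53|43|88|39|43|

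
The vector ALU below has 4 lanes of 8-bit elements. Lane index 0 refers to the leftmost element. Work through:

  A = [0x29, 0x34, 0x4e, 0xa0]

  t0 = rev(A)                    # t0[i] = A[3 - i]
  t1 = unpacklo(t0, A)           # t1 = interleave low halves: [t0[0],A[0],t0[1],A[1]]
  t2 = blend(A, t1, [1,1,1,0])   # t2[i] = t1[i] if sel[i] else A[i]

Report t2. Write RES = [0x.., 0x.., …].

→ t0 |a0|4e|34|29|
→ t1 |a0|29|4e|34|
→ t2 |a0|29|4e|a0|

RES = [0xa0, 0x29, 0x4e, 0xa0]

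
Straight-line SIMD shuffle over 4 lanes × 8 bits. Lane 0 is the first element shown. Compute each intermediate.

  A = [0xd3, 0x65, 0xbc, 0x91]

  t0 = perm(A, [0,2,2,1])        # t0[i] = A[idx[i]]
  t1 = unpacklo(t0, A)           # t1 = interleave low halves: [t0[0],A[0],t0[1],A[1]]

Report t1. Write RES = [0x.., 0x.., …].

→ t0 |d3|bc|bc|65|
→ t1 |d3|d3|bc|65|

RES = [ 0xd3  0xd3  0xbc  0x65 ]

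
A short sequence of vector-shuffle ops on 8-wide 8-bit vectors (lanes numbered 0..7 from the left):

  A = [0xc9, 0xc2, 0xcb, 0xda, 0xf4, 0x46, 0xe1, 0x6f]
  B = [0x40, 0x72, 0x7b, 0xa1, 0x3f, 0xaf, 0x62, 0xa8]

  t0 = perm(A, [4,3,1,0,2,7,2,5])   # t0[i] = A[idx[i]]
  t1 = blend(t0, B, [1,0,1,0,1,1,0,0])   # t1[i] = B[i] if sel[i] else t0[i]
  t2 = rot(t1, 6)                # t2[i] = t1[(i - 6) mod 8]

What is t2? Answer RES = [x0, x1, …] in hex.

RES = [0x7b, 0xc9, 0x3f, 0xaf, 0xcb, 0x46, 0x40, 0xda]

→ t0 |f4|da|c2|c9|cb|6f|cb|46|
→ t1 |40|da|7b|c9|3f|af|cb|46|
→ t2 |7b|c9|3f|af|cb|46|40|da|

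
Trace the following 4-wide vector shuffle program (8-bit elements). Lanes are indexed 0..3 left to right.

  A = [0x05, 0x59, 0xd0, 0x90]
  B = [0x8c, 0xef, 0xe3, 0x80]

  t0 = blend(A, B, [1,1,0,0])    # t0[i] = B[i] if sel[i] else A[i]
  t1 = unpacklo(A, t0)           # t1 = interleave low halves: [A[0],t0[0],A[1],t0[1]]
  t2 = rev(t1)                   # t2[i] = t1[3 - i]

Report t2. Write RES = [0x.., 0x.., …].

  t0: 8c ef d0 90
  t1: 05 8c 59 ef
  t2: ef 59 8c 05

RES = [ 0xef  0x59  0x8c  0x05 ]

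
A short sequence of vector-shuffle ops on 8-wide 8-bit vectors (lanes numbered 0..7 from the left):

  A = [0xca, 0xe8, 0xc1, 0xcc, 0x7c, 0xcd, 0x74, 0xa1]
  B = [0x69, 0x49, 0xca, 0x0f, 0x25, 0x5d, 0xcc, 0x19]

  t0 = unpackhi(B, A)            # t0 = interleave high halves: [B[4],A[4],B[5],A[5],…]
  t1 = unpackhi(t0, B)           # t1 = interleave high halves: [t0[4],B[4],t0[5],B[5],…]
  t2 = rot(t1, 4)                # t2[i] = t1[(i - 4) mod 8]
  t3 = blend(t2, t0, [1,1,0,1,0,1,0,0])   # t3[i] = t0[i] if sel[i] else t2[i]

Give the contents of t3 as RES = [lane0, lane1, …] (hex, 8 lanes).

RES = [0x25, 0x7c, 0xa1, 0xcd, 0xcc, 0x74, 0x74, 0x5d]

  t0: 25 7c 5d cd cc 74 19 a1
  t1: cc 25 74 5d 19 cc a1 19
  t2: 19 cc a1 19 cc 25 74 5d
  t3: 25 7c a1 cd cc 74 74 5d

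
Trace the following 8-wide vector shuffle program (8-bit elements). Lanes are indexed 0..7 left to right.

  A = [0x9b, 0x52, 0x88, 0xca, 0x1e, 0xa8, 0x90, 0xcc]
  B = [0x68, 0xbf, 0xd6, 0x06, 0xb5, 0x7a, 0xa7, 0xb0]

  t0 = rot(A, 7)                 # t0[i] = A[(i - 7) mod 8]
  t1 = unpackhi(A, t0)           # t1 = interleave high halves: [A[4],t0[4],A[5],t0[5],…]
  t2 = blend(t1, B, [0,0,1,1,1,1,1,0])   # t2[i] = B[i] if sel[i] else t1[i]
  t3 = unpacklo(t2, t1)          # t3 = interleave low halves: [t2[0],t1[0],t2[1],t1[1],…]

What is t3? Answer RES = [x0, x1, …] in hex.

RES = [ 0x1e  0x1e  0xa8  0xa8  0xd6  0xa8  0x06  0x90 ]

→ t0 |52|88|ca|1e|a8|90|cc|9b|
→ t1 |1e|a8|a8|90|90|cc|cc|9b|
→ t2 |1e|a8|d6|06|b5|7a|a7|9b|
→ t3 |1e|1e|a8|a8|d6|a8|06|90|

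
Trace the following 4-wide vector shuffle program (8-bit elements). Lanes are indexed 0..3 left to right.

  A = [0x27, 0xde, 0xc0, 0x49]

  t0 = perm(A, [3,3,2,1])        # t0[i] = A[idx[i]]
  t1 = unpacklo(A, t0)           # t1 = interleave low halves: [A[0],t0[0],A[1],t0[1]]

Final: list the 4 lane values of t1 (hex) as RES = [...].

  t0: 49 49 c0 de
  t1: 27 49 de 49

RES = [0x27, 0x49, 0xde, 0x49]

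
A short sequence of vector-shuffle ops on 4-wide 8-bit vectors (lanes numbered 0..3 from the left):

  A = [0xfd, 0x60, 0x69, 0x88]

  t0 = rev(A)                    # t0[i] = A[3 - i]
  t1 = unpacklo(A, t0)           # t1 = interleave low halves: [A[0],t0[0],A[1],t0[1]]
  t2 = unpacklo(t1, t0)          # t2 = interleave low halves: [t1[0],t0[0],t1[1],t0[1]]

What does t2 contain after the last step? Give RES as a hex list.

→ t0 |88|69|60|fd|
→ t1 |fd|88|60|69|
→ t2 |fd|88|88|69|

RES = [0xfd, 0x88, 0x88, 0x69]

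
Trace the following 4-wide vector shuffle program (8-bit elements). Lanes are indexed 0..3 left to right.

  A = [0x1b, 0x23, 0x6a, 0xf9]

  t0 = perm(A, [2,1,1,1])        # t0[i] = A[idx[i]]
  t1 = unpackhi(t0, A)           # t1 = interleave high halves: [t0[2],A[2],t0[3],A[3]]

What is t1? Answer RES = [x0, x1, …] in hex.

  t0: 6a 23 23 23
  t1: 23 6a 23 f9

RES = [ 0x23  0x6a  0x23  0xf9 ]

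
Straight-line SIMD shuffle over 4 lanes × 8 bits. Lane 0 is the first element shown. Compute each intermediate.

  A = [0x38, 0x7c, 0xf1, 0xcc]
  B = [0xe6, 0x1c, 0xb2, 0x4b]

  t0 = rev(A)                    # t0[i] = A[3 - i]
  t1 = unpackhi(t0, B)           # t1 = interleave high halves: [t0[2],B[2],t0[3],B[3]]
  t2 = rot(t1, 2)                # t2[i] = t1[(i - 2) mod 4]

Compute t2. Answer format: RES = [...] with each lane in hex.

RES = [ 0x38  0x4b  0x7c  0xb2 ]

  t0: cc f1 7c 38
  t1: 7c b2 38 4b
  t2: 38 4b 7c b2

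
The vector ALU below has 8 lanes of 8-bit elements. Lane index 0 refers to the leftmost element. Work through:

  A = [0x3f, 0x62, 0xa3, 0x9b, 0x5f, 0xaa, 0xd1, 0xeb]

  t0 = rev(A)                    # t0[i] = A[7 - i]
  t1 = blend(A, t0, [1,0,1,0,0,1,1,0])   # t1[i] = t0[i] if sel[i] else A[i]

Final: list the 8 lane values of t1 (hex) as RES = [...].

→ t0 |eb|d1|aa|5f|9b|a3|62|3f|
→ t1 |eb|62|aa|9b|5f|a3|62|eb|

RES = [ 0xeb  0x62  0xaa  0x9b  0x5f  0xa3  0x62  0xeb ]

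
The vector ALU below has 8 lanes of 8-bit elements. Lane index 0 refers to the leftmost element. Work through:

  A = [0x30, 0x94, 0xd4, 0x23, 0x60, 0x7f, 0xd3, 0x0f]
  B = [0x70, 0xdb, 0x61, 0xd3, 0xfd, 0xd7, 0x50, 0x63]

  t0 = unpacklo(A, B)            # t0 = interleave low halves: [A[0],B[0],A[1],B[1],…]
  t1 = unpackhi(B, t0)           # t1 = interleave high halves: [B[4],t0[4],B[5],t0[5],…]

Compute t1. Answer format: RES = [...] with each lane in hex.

RES = [ 0xfd  0xd4  0xd7  0x61  0x50  0x23  0x63  0xd3 ]

→ t0 |30|70|94|db|d4|61|23|d3|
→ t1 |fd|d4|d7|61|50|23|63|d3|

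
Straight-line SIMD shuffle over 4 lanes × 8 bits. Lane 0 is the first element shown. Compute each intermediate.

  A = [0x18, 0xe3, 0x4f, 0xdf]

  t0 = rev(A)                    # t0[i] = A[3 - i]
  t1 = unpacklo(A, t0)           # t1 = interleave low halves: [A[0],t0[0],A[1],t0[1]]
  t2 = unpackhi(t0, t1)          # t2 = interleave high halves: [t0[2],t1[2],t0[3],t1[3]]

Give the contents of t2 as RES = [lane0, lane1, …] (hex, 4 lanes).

RES = [ 0xe3  0xe3  0x18  0x4f ]

  t0: df 4f e3 18
  t1: 18 df e3 4f
  t2: e3 e3 18 4f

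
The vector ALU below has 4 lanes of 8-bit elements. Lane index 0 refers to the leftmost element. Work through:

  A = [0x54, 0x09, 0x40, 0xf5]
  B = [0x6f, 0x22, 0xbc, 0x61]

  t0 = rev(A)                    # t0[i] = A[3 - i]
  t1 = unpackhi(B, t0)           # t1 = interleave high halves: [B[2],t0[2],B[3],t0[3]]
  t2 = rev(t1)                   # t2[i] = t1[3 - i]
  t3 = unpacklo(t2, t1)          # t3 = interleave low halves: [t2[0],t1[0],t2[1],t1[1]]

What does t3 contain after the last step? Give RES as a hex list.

→ t0 |f5|40|09|54|
→ t1 |bc|09|61|54|
→ t2 |54|61|09|bc|
→ t3 |54|bc|61|09|

RES = [ 0x54  0xbc  0x61  0x09 ]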